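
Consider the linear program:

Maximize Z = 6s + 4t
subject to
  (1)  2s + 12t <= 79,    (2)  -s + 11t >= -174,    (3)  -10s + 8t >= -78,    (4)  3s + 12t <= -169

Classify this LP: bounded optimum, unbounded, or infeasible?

Corner points and Z = 6s + 4t:
  (-248, 575/12) → Z = -3889/3
  (-89/17, -277/17) → Z = -1642/17
  (-26/9, -481/36) → Z = -637/9
The feasible region has finitely many vertices and no improving ray; the maximum is -637/9 at (-26/9, -481/36).

bounded optimum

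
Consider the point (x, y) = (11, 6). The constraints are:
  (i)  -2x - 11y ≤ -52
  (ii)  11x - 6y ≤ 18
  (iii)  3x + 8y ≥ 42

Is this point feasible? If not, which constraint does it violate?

not feasible — violates (ii)

Constraint (ii): 11x - 6y = 85, which is not ≤ 18. All other constraints are satisfied.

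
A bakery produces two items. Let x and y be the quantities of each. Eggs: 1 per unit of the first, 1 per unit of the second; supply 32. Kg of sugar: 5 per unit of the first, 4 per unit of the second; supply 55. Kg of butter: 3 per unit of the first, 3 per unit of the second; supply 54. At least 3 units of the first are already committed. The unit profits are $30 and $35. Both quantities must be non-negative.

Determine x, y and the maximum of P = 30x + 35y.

Extreme points and P = 30x + 35y:
  (11, 0) → P = 330
  (3, 0) → P = 90
  (3, 10) → P = 440

The binding constraints are 5x + 4y = 55 and x = 3.
Solving simultaneously gives x = 3, y = 10.

x = 3, y = 10, maximum P = 440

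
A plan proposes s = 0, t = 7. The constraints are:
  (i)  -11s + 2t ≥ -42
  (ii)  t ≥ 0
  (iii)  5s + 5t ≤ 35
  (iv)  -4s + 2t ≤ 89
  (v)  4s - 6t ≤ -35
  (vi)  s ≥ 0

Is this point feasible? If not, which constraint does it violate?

(i): 14 ≥ -42 ✓
(ii): 7 ≥ 0 ✓
(iii): 35 ≤ 35 ✓
(iv): 14 ≤ 89 ✓
(v): -42 ≤ -35 ✓
(vi): 0 ≥ 0 ✓

feasible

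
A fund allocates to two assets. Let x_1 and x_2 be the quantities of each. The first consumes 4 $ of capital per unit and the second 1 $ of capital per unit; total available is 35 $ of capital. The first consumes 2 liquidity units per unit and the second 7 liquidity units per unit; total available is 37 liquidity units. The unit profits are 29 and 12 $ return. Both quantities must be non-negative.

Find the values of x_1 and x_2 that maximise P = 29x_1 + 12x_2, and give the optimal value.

Extreme points and P = 29x_1 + 12x_2:
  (0, 0) → P = 0
  (0, 37/7) → P = 444/7
  (35/4, 0) → P = 1015/4
  (8, 3) → P = 268

The binding constraints are 4x_1 + x_2 = 35 and 2x_1 + 7x_2 = 37.
Solving simultaneously gives x_1 = 8, x_2 = 3.

x_1 = 8, x_2 = 3, maximum P = 268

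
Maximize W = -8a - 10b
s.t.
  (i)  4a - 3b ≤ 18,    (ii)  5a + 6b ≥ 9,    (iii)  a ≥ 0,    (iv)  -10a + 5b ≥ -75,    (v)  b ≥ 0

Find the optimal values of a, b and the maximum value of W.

Corner points and W = -8a - 10b:
  (27/2, 12) → W = -228
  (9/2, 0) → W = -36
  (0, 3/2) → W = -15
  (9/5, 0) → W = -72/5
The feasible region is unbounded (it extends along (0, 1), (1, 2)), but W strictly decreases along every unbounded feasible direction, so there is no improving ray and the maximum is attained at a vertex.

The binding constraints are 5a + 6b = 9 and b = 0.
Solving simultaneously gives a = 9/5, b = 0.

a = 9/5, b = 0, maximum W = -72/5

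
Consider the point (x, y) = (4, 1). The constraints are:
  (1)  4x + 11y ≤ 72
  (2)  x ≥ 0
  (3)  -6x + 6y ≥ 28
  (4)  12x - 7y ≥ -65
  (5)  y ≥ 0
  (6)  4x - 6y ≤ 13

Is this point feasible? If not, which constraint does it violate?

not feasible — violates (3)

Constraint (3): -6x + 6y = -18, which is not ≥ 28. All other constraints are satisfied.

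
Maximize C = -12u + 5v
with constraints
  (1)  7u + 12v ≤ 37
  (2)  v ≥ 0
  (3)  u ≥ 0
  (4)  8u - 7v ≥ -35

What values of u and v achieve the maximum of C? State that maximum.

u = 0, v = 37/12, maximum C = 185/12

Corner points and C = -12u + 5v:
  (37/7, 0) → C = -444/7
  (0, 37/12) → C = 185/12
  (0, 0) → C = 0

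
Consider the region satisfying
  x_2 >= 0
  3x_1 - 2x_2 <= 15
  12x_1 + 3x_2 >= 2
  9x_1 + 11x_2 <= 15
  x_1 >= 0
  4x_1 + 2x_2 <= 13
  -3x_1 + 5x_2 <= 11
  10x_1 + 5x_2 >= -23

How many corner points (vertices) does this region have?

4

Of the 27 pairwise boundary intersections, those satisfying every inequality are:
  (1/6, 0)
  (5/3, 0)
  (0, 2/3)
  (0, 15/11)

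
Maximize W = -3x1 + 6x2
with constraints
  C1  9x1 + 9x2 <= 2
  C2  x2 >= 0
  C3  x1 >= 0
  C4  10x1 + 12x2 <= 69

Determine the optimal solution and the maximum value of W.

x1 = 0, x2 = 2/9, maximum W = 4/3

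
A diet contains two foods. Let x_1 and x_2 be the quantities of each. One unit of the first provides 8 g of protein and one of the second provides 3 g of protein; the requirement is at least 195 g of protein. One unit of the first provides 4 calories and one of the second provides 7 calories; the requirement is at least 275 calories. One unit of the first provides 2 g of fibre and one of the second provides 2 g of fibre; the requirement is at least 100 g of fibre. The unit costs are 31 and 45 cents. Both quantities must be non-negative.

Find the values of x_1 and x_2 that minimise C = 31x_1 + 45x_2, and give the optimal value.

x_1 = 25, x_2 = 25, minimum C = 1900

Feasible corners and C = 31x_1 + 45x_2:
  (0, 65) → C = 2925
  (275/4, 0) → C = 8525/4
  (9, 41) → C = 2124
  (25, 25) → C = 1900
The feasible region is unbounded (it extends along (0, 1), (1, 0)), but C strictly increases along every unbounded feasible direction, so there is no improving ray and the minimum is attained at a vertex.

At the optimal vertex, 4x_1 + 7x_2 = 275 and 2x_1 + 2x_2 = 100.
Solving simultaneously gives x_1 = 25, x_2 = 25.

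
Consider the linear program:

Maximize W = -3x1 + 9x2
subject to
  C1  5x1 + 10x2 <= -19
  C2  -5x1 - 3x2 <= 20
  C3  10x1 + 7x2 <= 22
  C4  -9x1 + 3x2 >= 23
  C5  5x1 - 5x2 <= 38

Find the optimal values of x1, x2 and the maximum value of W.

x1 = -143/35, x2 = 1/7, maximum W = 474/35

Corner points and W = -3x1 + 9x2:
  (-143/35, 1/7) → W = 474/35
  (-41/15, -8/15) → W = 17/5
  (-43/14, -65/42) → W = -33/7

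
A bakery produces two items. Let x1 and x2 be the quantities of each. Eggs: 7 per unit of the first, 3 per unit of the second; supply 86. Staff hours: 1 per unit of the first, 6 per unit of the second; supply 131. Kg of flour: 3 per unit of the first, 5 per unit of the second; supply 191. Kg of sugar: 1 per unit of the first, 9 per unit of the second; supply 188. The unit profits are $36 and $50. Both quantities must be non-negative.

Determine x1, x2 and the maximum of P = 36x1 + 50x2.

Extreme points and P = 36x1 + 50x2:
  (0, 0) → P = 0
  (0, 188/9) → P = 9400/9
  (86/7, 0) → P = 3096/7
  (7/2, 41/2) → P = 1151

At the optimal vertex, 7x1 + 3x2 = 86 and x1 + 9x2 = 188.
Solving simultaneously gives x1 = 7/2, x2 = 41/2.

x1 = 7/2, x2 = 41/2, maximum P = 1151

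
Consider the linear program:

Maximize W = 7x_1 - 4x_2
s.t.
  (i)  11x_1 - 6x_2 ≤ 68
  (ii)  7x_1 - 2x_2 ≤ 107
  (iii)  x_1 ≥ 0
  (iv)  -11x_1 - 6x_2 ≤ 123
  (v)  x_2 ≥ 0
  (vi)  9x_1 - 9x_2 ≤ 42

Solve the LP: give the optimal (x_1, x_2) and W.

x_1 = 8, x_2 = 10/3, maximum W = 128/3

Vertices and W = 7x_1 - 4x_2:
  (253/10, 701/20) → W = 369/10
  (8, 10/3) → W = 128/3
  (0, 0) → W = 0
  (14/3, 0) → W = 98/3
The feasible region is unbounded (it extends along (0, 1), (2, 7)), but W strictly decreases along every unbounded feasible direction, so there is no improving ray and the maximum is attained at a vertex.

The optimum lies where 11x_1 - 6x_2 = 68 and 9x_1 - 9x_2 = 42.
Solving simultaneously gives x_1 = 8, x_2 = 10/3.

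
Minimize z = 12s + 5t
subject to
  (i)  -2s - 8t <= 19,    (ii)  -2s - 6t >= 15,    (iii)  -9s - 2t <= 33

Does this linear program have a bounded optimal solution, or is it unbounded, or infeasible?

Vertices and z = 12s + 5t:
  (-3/2, -2) → z = -28
  (-113/34, -105/68) → z = -3237/68
  (-84/25, -69/50) → z = -2361/50
The feasible region has finitely many vertices and no improving ray; the minimum is -3237/68 at (-113/34, -105/68).

bounded optimum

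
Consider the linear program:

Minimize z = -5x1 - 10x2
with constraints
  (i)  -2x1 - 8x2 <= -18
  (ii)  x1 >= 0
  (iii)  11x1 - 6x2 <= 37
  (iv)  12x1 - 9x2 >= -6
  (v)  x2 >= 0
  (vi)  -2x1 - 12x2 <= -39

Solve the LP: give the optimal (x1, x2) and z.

x1 = 41/3, x2 = 170/9, minimum z = -2315/9

Feasible corners and z = -5x1 - 10x2:
  (41/3, 170/9) → z = -2315/9
  (113/24, 355/144) → z = -1735/36
  (31/18, 80/27) → z = -2065/54

At the optimal vertex, 11x1 - 6x2 = 37 and 12x1 - 9x2 = -6.
Solving simultaneously gives x1 = 41/3, x2 = 170/9.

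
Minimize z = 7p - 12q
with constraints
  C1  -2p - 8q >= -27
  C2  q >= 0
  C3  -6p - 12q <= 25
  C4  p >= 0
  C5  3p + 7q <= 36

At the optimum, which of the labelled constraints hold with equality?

Extreme points and z = 7p - 12q:
  (0, 27/8) → z = -81/2
  (99/10, 9/10) → z = 117/2
  (0, 0) → z = 0
  (12, 0) → z = 84

The minimum is at (0, 27/8). Substituting into each constraint, equality holds for C1 and C4; the remaining constraints have slack.

C1 and C4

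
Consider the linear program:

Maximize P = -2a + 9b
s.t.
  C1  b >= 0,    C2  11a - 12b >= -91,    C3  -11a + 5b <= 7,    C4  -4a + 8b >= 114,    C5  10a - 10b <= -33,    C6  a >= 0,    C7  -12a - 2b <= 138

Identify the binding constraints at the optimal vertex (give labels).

Corner points and P = -2a + 9b:
  (16, 89/4) → P = 673/4
  (257/5, 547/10) → P = 779/2
  (219/10, 126/5) → P = 183

The maximum is at (257/5, 547/10). Substituting into each constraint, equality holds for C2 and C5; the remaining constraints have slack.

C2 and C5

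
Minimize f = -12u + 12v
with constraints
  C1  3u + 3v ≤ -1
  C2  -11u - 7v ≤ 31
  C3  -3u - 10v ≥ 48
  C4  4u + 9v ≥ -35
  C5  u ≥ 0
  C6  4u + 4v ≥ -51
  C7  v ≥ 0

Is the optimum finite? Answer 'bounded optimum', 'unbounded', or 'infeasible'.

infeasible

The boundaries 3u + 3v = -1 and -3u - 10v = 48 meet at (134/21, -47/7), but that point violates v ≥ 0. Every candidate vertex is excluded by some other constraint, so the feasible region is empty.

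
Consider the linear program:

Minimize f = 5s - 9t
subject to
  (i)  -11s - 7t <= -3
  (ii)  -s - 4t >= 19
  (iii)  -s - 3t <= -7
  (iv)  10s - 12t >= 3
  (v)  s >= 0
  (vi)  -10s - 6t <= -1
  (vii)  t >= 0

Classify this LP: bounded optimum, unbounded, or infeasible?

infeasible

The boundaries -s - 4t = 19 and -s - 3t = -7 meet at (85, -26), but that point violates t ≥ 0. Every candidate vertex is excluded by some other constraint, so the feasible region is empty.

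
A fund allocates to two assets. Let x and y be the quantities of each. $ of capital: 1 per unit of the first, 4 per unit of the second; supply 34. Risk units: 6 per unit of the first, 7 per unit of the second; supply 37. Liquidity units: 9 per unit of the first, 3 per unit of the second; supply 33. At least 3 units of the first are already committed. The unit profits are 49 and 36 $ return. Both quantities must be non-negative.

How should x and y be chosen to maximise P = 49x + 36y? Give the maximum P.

Corner points and P = 49x + 36y:
  (11/3, 0) → P = 539/3
  (3, 0) → P = 147
  (3, 2) → P = 219

At the optimal vertex, 9x + 3y = 33 and x = 3.
Solving simultaneously gives x = 3, y = 2.

x = 3, y = 2, maximum P = 219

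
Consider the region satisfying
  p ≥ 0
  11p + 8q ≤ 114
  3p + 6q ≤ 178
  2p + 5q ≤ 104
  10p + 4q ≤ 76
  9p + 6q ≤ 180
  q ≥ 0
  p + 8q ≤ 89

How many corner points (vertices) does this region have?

5

Intersecting each pair of boundary lines and keeping only the points that satisfy every inequality leaves:
  (0, 0)
  (0, 89/8)
  (38/9, 76/9)
  (5/2, 173/16)
  (38/5, 0)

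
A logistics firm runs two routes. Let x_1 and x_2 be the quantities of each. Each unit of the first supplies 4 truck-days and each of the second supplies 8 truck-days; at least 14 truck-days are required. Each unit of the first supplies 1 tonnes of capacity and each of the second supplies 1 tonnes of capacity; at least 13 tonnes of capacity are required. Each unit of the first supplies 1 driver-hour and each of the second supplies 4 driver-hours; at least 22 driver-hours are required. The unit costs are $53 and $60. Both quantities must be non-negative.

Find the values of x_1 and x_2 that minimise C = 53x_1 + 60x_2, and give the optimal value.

x_1 = 10, x_2 = 3, minimum C = 710

Vertices and C = 53x_1 + 60x_2:
  (0, 13) → C = 780
  (22, 0) → C = 1166
  (10, 3) → C = 710
The feasible region is unbounded (it extends along (0, 1), (1, 0)), but C strictly increases along every unbounded feasible direction, so there is no improving ray and the minimum is attained at a vertex.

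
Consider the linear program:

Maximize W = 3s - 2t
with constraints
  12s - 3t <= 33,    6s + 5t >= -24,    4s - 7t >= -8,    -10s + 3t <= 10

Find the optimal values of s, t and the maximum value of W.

Feasible corners and W = 3s - 2t:
  (31/26, -81/13) → W = 417/26
  (85/24, 19/6) → W = 103/24
  (-61/34, -45/17) → W = -3/34
  (-23/29, 20/29) → W = -109/29

s = 31/26, t = -81/13, maximum W = 417/26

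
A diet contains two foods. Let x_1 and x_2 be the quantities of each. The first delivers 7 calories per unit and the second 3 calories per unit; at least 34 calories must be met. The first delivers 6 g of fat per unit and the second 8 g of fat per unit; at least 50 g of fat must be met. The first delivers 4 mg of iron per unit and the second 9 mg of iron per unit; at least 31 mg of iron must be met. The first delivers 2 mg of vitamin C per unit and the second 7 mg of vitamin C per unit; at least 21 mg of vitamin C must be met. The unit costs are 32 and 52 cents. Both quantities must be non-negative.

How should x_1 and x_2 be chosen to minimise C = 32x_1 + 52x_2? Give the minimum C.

x_1 = 7, x_2 = 1, minimum C = 276

The feasible region is unbounded (it extends along (0, 1), (1, 0)), but C strictly increases along every unbounded feasible direction, so there is no improving ray and the minimum is attained at a vertex.

At the optimal vertex, 6x_1 + 8x_2 = 50 and 2x_1 + 7x_2 = 21.
Solving simultaneously gives x_1 = 7, x_2 = 1.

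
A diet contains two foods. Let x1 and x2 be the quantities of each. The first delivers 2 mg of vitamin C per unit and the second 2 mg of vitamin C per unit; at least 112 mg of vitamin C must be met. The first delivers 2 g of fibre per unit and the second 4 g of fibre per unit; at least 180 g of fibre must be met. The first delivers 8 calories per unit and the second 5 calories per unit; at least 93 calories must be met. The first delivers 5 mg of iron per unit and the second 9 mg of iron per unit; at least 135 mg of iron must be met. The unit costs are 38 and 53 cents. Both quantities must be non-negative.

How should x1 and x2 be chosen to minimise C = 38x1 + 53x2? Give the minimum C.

x1 = 22, x2 = 34, minimum C = 2638

The feasible region is unbounded (it extends along (0, 1), (1, 0)), but C strictly increases along every unbounded feasible direction, so there is no improving ray and the minimum is attained at a vertex.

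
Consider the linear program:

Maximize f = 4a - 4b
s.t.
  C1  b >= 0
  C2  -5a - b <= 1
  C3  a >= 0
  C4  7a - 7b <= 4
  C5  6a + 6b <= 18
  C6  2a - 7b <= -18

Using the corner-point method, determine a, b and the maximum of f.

Vertices and f = 4a - 4b:
  (0, 3) → f = -12
  (0, 18/7) → f = -72/7
  (1/3, 8/3) → f = -28/3

a = 1/3, b = 8/3, maximum f = -28/3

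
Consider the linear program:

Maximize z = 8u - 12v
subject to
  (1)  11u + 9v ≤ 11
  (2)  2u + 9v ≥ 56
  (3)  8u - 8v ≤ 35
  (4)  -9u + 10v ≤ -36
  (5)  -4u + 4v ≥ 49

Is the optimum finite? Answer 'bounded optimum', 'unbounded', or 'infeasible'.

The boundaries 11u + 9v = 11 and 2u + 9v = 56 meet at (-5, 22/3), but that point violates -9u + 10v ≤ -36. Every candidate vertex is excluded by some other constraint, so the feasible region is empty.

infeasible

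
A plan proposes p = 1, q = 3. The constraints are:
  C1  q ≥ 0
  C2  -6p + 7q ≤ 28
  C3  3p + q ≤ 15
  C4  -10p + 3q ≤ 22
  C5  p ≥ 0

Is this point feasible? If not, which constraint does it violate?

C1: 3 ≥ 0 ✓
C2: 15 ≤ 28 ✓
C3: 6 ≤ 15 ✓
C4: -1 ≤ 22 ✓
C5: 1 ≥ 0 ✓

feasible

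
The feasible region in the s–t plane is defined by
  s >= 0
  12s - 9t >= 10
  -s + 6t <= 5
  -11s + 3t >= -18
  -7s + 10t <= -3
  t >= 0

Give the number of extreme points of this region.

Of the 15 pairwise boundary intersections, those satisfying every inequality are:
  (73/57, 34/57)
  (5/6, 0)
  (171/89, 93/89)
  (18/11, 0)

4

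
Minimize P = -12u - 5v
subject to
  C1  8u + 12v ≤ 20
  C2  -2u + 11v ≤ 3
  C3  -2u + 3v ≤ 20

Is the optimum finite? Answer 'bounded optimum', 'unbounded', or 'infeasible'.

unbounded

From the feasible point (23/14, 4/7), moving in the direction (12, -8) keeps every constraint satisfied while P decreases without bound.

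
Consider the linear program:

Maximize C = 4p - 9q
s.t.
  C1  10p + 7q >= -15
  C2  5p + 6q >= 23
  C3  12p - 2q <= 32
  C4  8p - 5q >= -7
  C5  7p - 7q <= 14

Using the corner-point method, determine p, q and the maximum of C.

The binding constraints are 5p + 6q = 23 and 12p - 2q = 32.
Solving simultaneously gives p = 119/41, q = 58/41.

p = 119/41, q = 58/41, maximum C = -46/41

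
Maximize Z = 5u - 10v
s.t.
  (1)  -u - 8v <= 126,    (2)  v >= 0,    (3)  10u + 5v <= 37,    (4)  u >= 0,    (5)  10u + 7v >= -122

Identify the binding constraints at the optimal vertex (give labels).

Vertices and Z = 5u - 10v:
  (37/10, 0) → Z = 37/2
  (0, 0) → Z = 0
  (0, 37/5) → Z = -74

The maximum is at (37/10, 0). Substituting into each constraint, equality holds for (2) and (3); the remaining constraints have slack.

(2) and (3)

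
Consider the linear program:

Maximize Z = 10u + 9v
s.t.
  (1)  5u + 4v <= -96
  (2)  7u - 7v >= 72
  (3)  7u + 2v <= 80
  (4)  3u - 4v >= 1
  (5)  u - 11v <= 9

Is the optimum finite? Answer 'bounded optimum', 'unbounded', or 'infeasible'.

infeasible

The boundaries 5u + 4v = -96 and 7u - 7v = 72 meet at (-128/21, -344/21), but that point violates u - 11v ≤ 9. Every candidate vertex is excluded by some other constraint, so the feasible region is empty.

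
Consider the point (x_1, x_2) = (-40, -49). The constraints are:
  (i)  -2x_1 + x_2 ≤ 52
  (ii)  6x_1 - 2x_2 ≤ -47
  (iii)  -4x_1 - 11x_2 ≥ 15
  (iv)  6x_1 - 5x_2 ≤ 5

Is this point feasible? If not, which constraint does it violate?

feasible

(i): 31 ≤ 52 ✓
(ii): -142 ≤ -47 ✓
(iii): 699 ≥ 15 ✓
(iv): 5 ≤ 5 ✓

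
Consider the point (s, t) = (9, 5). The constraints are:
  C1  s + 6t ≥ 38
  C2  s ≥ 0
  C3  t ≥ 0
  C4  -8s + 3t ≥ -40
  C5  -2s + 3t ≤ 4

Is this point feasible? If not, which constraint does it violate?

not feasible — violates C4

Constraint C4: -8s + 3t = -57, which is not ≥ -40. All other constraints are satisfied.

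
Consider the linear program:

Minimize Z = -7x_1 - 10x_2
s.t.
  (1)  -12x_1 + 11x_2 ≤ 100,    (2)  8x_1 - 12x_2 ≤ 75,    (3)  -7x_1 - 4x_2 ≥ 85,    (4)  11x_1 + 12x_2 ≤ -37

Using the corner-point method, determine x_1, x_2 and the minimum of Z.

x_1 = -267/25, x_2 = -64/25, minimum Z = 2509/25

Feasible corners and Z = -7x_1 - 10x_2:
  (-2025/56, -425/14) → Z = 31175/56
  (-267/25, -64/25) → Z = 2509/25
  (-180/29, -1205/116) → Z = 8545/58

The optimum lies where -12x_1 + 11x_2 = 100 and -7x_1 - 4x_2 = 85.
Solving simultaneously gives x_1 = -267/25, x_2 = -64/25.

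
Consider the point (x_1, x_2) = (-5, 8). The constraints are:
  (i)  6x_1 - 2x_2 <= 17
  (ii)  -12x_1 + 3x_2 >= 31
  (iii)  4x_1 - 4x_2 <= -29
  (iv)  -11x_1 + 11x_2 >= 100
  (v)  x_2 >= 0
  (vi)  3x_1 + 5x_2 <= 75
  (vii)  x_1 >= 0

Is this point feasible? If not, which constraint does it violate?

not feasible — violates (vii)

Constraint (vii): x_1 = -5, which is not ≥ 0. All other constraints are satisfied.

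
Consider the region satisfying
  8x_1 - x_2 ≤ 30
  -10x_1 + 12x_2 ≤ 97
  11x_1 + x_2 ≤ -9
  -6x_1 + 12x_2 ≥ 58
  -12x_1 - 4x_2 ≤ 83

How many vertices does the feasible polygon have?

4

Of the 10 pairwise boundary intersections, those satisfying every inequality are:
  (-205/142, 977/142)
  (-173/23, 167/92)
  (-83/69, 292/69)
  (-307/42, 33/28)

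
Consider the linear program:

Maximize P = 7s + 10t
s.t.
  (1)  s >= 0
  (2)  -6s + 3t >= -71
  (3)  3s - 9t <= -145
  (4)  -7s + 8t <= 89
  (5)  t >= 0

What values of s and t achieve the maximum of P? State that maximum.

s = 835/27, t = 1031/27, maximum P = 1795/3

Corner points and P = 7s + 10t:
  (358/15, 361/15) → P = 6116/15
  (835/27, 1031/27) → P = 1795/3
  (359/39, 748/39) → P = 3331/13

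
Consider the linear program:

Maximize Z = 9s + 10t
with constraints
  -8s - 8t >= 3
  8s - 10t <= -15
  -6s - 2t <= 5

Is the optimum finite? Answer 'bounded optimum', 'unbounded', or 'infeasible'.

Corner points and Z = 9s + 10t:
  (-25/24, 2/3) → Z = -65/24
  (-17/16, 11/16) → Z = -43/16
  (-20/19, 25/38) → Z = -55/19
The feasible region has finitely many vertices and no improving ray; the maximum is -43/16 at (-17/16, 11/16).

bounded optimum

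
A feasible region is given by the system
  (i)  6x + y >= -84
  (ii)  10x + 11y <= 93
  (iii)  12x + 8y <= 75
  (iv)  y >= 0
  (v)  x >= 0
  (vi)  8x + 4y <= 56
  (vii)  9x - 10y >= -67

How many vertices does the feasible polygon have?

Intersecting each pair of boundary lines and keeping only the points that satisfy every inequality leaves:
  (81/52, 183/26)
  (193/199, 1507/199)
  (25/4, 0)
  (0, 0)
  (0, 67/10)

5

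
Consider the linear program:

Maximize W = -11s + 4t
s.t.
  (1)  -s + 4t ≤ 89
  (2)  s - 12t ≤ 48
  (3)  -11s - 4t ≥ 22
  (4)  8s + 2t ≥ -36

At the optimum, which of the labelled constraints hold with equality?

(1) and (4)

Corner points and W = -11s + 4t:
  (-37/4, 319/16) → W = 363/2
  (-161/17, 338/17) → W = 3123/17
  (-9/17, -275/68) → W = -176/17
  (-24/7, -30/7) → W = 144/7

The maximum is at (-161/17, 338/17). Substituting into each constraint, equality holds for (1) and (4); the remaining constraints have slack.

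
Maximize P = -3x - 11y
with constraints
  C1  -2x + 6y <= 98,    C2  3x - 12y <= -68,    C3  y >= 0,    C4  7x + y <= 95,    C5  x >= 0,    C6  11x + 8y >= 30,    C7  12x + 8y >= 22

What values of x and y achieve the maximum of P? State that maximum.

x = 0, y = 17/3, maximum P = -187/3

Corner points and P = -3x - 11y:
  (118/11, 219/11) → P = -2763/11
  (0, 49/3) → P = -539/3
  (1072/87, 761/87) → P = -11587/87
  (0, 17/3) → P = -187/3

The optimum lies where 3x - 12y = -68 and x = 0.
Solving simultaneously gives x = 0, y = 17/3.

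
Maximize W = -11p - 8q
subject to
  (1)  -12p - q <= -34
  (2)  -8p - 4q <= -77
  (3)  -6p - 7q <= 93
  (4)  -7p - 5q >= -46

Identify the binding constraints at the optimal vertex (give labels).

(2) and (3)

Feasible corners and W = -11p - 8q:
  (911/32, -603/16) → W = -373/32
  (67/4, -57/4) → W = -281/4
  (787/19, -927/19) → W = -1241/19

The maximum is at (911/32, -603/16). Substituting into each constraint, equality holds for (2) and (3); the remaining constraints have slack.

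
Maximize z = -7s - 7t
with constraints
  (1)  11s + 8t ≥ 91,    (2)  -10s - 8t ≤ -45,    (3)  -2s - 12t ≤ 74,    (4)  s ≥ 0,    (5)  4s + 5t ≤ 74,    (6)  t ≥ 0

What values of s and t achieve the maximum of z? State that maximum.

Extreme points and z = -7s - 7t:
  (0, 91/8) → z = -637/8
  (91/11, 0) → z = -637/11
  (0, 74/5) → z = -518/5
  (37/2, 0) → z = -259/2

At the optimal vertex, 11s + 8t = 91 and t = 0.
Solving simultaneously gives s = 91/11, t = 0.

s = 91/11, t = 0, maximum z = -637/11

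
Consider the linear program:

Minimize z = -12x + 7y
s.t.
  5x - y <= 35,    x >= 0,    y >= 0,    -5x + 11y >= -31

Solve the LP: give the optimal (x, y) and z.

x = 177/25, y = 2/5, minimum z = -2054/25

Corner points and z = -12x + 7y:
  (177/25, 2/5) → z = -2054/25
  (0, 0) → z = 0
  (31/5, 0) → z = -372/5
The feasible region is unbounded (it extends along (0, 1), (1, 5)), but z strictly increases along every unbounded feasible direction, so there is no improving ray and the minimum is attained at a vertex.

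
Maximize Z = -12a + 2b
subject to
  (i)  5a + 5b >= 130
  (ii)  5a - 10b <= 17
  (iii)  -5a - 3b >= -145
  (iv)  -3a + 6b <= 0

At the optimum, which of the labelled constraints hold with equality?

(i) and (iv)

Vertices and Z = -12a + 2b:
  (277/15, 113/15) → Z = -3098/15
  (52/3, 26/3) → Z = -572/3
  (1501/65, 128/13) → Z = -16732/65
  (290/13, 145/13) → Z = -3190/13

The maximum is at (52/3, 26/3). Substituting into each constraint, equality holds for (i) and (iv); the remaining constraints have slack.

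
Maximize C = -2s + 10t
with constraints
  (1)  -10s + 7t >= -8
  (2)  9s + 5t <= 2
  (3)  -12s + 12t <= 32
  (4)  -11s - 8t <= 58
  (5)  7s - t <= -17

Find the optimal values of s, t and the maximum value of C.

s = -43/18, t = 5/18, maximum C = 68/9

Feasible corners and C = -2s + 10t:
  (-238/57, -86/57) → C = -128/19
  (-43/18, 5/18) → C = 68/9
  (-194/67, -219/67) → C = -1802/67

At the optimal vertex, -12s + 12t = 32 and 7s - t = -17.
Solving simultaneously gives s = -43/18, t = 5/18.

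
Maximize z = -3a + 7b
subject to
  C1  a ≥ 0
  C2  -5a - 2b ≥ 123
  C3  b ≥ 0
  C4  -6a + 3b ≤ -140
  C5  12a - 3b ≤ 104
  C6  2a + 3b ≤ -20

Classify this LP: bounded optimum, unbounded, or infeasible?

infeasible

The boundaries 12a - 3b = 104 and 2a + 3b = -20 meet at (6, -32/3), but that point violates -5a - 2b ≥ 123. Every candidate vertex is excluded by some other constraint, so the feasible region is empty.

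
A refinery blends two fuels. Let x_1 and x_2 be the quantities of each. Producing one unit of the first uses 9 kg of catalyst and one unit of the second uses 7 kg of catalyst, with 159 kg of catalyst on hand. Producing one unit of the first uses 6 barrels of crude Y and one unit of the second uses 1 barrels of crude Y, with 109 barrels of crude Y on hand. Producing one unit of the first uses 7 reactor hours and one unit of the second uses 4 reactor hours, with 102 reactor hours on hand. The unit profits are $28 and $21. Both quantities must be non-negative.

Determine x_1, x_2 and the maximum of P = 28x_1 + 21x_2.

x_1 = 6, x_2 = 15, maximum P = 483

Feasible corners and P = 28x_1 + 21x_2:
  (0, 0) → P = 0
  (0, 159/7) → P = 477
  (102/7, 0) → P = 408
  (6, 15) → P = 483

The optimum lies where 9x_1 + 7x_2 = 159 and 7x_1 + 4x_2 = 102.
Solving simultaneously gives x_1 = 6, x_2 = 15.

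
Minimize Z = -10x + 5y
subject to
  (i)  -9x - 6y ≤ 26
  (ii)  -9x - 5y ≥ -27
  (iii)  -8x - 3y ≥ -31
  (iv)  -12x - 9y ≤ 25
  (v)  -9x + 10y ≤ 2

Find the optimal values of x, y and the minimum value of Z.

Feasible corners and Z = -10x + 5y:
  (74/13, -63/13) → Z = -1055/13
  (52/27, 29/15) → Z = -259/27
  (59/6, -143/9) → Z = -1600/9
  (-4/3, -1) → Z = 25/3

The optimum lies where -8x - 3y = -31 and -12x - 9y = 25.
Solving simultaneously gives x = 59/6, y = -143/9.

x = 59/6, y = -143/9, minimum Z = -1600/9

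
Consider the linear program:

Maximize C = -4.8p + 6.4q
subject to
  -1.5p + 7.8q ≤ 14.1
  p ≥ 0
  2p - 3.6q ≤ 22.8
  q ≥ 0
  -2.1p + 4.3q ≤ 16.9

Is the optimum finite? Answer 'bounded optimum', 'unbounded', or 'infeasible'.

Vertices and C = -4.8p + 6.4q:
  (0, 47/26) → C = 752/65
  (381/17, 104/17) → C = -5816/85
  (0, 0) → C = 0
  (11.4, 0) → C = -54.72
The feasible region has finitely many vertices and no improving ray; the maximum is 752/65 at (0, 47/26).

bounded optimum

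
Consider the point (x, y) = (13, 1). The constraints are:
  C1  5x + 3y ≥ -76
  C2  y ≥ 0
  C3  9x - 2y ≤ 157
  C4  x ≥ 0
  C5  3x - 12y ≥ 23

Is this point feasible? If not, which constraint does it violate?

feasible

C1: 68 ≥ -76 ✓
C2: 1 ≥ 0 ✓
C3: 115 ≤ 157 ✓
C4: 13 ≥ 0 ✓
C5: 27 ≥ 23 ✓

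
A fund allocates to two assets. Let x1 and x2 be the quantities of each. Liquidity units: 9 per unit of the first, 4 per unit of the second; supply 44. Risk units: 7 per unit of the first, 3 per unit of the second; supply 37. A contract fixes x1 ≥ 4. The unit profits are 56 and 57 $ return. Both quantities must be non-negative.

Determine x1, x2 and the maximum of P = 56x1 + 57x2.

x1 = 4, x2 = 2, maximum P = 338

Feasible corners and P = 56x1 + 57x2:
  (44/9, 0) → P = 2464/9
  (4, 0) → P = 224
  (4, 2) → P = 338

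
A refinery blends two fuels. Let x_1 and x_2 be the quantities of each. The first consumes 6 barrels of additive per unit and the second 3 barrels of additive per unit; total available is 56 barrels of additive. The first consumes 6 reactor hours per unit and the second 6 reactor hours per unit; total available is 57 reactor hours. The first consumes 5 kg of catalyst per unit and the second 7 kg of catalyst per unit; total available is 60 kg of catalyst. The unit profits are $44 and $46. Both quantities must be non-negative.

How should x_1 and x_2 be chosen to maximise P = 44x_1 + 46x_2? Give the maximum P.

x_1 = 13/4, x_2 = 25/4, maximum P = 861/2

Vertices and P = 44x_1 + 46x_2:
  (0, 0) → P = 0
  (0, 60/7) → P = 2760/7
  (28/3, 0) → P = 1232/3
  (55/6, 1/3) → P = 1256/3
  (13/4, 25/4) → P = 861/2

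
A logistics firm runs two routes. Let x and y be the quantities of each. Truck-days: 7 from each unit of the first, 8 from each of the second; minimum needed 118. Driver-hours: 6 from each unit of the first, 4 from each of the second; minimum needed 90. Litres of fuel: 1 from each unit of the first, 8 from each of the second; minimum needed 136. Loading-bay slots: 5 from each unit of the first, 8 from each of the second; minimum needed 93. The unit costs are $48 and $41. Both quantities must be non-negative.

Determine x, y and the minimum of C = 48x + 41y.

x = 4, y = 33/2, minimum C = 1737/2

The feasible region is unbounded (it extends along (0, 1), (1, 0)), but C strictly increases along every unbounded feasible direction, so there is no improving ray and the minimum is attained at a vertex.

The binding constraints are 6x + 4y = 90 and x + 8y = 136.
Solving simultaneously gives x = 4, y = 33/2.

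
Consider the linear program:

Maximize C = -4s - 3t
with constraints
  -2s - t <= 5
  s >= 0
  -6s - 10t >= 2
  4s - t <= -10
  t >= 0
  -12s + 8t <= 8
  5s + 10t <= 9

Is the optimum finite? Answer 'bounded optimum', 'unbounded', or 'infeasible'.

The boundaries -12s + 8t = 8 and 5s + 10t = 9 meet at (-1/20, 37/40), but that point violates s ≥ 0. Every candidate vertex is excluded by some other constraint, so the feasible region is empty.

infeasible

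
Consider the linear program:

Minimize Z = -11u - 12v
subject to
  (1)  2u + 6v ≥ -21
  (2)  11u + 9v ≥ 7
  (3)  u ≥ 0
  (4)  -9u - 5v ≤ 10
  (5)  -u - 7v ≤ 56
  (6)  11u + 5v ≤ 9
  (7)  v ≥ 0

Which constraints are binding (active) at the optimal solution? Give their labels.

Feasible corners and Z = -11u - 12v:
  (0, 7/9) → Z = -28/3
  (7/11, 0) → Z = -7
  (0, 9/5) → Z = -108/5
  (9/11, 0) → Z = -9

The minimum is at (0, 9/5). Substituting into each constraint, equality holds for (3) and (6); the remaining constraints have slack.

(3) and (6)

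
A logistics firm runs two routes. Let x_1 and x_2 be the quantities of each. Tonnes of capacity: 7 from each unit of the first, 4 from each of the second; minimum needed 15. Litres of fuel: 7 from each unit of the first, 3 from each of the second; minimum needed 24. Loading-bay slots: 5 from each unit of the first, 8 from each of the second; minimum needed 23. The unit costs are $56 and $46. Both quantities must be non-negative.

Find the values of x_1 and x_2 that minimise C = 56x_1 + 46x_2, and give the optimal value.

x_1 = 3, x_2 = 1, minimum C = 214

Corner points and C = 56x_1 + 46x_2:
  (0, 8) → C = 368
  (23/5, 0) → C = 1288/5
  (3, 1) → C = 214
The feasible region is unbounded (it extends along (0, 1), (1, 0)), but C strictly increases along every unbounded feasible direction, so there is no improving ray and the minimum is attained at a vertex.

The optimum lies where 7x_1 + 3x_2 = 24 and 5x_1 + 8x_2 = 23.
Solving simultaneously gives x_1 = 3, x_2 = 1.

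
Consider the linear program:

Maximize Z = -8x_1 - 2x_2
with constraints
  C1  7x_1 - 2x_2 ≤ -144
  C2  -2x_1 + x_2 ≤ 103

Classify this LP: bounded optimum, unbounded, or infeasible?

From the feasible point (62/3, 433/3), moving in the direction (-1, -2) keeps every constraint satisfied while Z increases without bound.

unbounded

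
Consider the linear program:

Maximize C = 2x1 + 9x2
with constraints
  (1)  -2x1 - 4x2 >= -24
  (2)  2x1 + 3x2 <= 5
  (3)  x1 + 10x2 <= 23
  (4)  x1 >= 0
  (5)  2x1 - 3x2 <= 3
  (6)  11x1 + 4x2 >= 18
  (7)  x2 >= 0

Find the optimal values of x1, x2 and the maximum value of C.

The binding constraints are 2x1 + 3x2 = 5 and 11x1 + 4x2 = 18.
Solving simultaneously gives x1 = 34/25, x2 = 19/25.

x1 = 34/25, x2 = 19/25, maximum C = 239/25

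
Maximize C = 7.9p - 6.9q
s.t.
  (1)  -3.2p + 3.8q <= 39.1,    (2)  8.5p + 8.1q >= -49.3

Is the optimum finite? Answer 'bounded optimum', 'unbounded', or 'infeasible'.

unbounded

From the feasible point (-50405/5822, 17459/5822), moving in the direction (3.8, 3.2) keeps every constraint satisfied while C increases without bound.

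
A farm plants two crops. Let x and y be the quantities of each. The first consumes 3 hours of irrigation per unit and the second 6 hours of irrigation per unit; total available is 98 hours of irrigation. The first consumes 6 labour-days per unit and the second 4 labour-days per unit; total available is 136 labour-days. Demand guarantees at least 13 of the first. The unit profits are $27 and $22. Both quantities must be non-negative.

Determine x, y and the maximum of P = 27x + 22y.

x = 53/3, y = 15/2, maximum P = 642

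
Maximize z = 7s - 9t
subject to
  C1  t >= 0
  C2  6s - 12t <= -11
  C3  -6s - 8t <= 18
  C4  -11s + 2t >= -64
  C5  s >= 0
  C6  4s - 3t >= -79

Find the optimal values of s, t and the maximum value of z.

Corner points and z = 7s - 9t:
  (79/12, 101/24) → z = 197/24
  (0, 11/12) → z = -33/4
  (14, 45) → z = -307
  (0, 79/3) → z = -237

s = 79/12, t = 101/24, maximum z = 197/24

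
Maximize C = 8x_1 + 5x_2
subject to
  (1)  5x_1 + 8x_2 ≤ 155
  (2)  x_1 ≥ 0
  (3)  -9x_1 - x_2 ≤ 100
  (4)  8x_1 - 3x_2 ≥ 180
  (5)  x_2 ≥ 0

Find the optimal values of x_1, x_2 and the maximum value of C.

The optimum lies where 5x_1 + 8x_2 = 155 and x_2 = 0.
Solving simultaneously gives x_1 = 31, x_2 = 0.

x_1 = 31, x_2 = 0, maximum C = 248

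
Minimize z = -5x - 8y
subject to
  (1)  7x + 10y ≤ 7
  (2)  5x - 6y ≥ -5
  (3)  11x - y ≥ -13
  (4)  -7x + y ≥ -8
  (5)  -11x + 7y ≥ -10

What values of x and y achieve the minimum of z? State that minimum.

Feasible corners and z = -5x - 8y:
  (-2/23, 35/46) → z = -130/23
  (149/159, 7/159) → z = -267/53
  (-73/61, -10/61) → z = 445/61
  (-101/66, -23/6) → z = 843/22

x = -2/23, y = 35/46, minimum z = -130/23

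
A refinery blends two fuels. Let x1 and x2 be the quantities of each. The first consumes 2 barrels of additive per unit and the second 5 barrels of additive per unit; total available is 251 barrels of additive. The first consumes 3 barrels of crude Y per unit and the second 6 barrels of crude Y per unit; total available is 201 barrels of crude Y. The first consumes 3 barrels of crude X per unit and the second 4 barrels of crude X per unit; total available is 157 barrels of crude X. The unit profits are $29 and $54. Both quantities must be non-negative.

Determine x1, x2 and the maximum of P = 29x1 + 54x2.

x1 = 23, x2 = 22, maximum P = 1855

Vertices and P = 29x1 + 54x2:
  (0, 0) → P = 0
  (0, 67/2) → P = 1809
  (157/3, 0) → P = 4553/3
  (23, 22) → P = 1855

The binding constraints are 3x1 + 6x2 = 201 and 3x1 + 4x2 = 157.
Solving simultaneously gives x1 = 23, x2 = 22.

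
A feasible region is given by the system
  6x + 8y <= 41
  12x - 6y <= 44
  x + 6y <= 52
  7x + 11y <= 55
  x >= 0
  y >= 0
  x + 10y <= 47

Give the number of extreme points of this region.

6

Of the 21 pairwise boundary intersections, those satisfying every inequality are:
  (299/66, 19/11)
  (11/10, 43/10)
  (11/3, 0)
  (33/59, 274/59)
  (0, 0)
  (0, 47/10)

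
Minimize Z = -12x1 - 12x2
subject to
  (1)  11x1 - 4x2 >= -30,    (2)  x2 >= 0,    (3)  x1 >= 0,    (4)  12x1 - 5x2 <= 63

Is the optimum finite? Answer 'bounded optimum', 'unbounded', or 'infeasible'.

From the feasible point (0, 15/2), moving in the direction (4, 11) keeps every constraint satisfied while Z decreases without bound.

unbounded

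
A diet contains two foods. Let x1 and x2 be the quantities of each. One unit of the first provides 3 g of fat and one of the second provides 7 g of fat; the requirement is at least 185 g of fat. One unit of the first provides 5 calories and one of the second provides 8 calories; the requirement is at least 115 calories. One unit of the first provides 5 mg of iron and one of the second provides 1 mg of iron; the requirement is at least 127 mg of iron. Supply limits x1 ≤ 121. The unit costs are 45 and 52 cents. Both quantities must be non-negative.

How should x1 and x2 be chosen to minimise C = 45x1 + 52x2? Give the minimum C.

Vertices and C = 45x1 + 52x2:
  (0, 127) → C = 6604
  (185/3, 0) → C = 2775
  (121, 0) → C = 5445
  (22, 17) → C = 1874
The feasible region is unbounded (it extends along (0, 1)), but C strictly increases along every unbounded feasible direction, so there is no improving ray and the minimum is attained at a vertex.

The binding constraints are 3x1 + 7x2 = 185 and 5x1 + x2 = 127.
Solving simultaneously gives x1 = 22, x2 = 17.

x1 = 22, x2 = 17, minimum C = 1874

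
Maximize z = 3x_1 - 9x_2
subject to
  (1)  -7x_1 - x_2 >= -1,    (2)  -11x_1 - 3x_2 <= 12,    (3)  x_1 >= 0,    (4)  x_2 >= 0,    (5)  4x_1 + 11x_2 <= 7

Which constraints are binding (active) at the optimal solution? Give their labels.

Extreme points and z = 3x_1 - 9x_2:
  (1/7, 0) → z = 3/7
  (4/73, 45/73) → z = -393/73
  (0, 0) → z = 0
  (0, 7/11) → z = -63/11

The maximum is at (1/7, 0). Substituting into each constraint, equality holds for (1) and (4); the remaining constraints have slack.

(1) and (4)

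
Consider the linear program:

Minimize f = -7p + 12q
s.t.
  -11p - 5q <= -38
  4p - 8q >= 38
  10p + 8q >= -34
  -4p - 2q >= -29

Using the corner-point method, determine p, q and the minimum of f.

Feasible corners and f = -7p + 12q:
  (247/54, -133/54) → f = -3325/54
  (237/19, -377/19) → f = -6183/19
  (77/10, -9/10) → f = -647/10
  (25, -71/2) → f = -601

At the optimal vertex, 10p + 8q = -34 and -4p - 2q = -29.
Solving simultaneously gives p = 25, q = -71/2.

p = 25, q = -71/2, minimum f = -601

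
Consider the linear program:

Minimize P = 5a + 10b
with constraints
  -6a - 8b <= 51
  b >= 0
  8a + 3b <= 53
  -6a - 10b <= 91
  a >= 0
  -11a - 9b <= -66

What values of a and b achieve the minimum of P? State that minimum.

a = 6, b = 0, minimum P = 30

The binding constraints are b = 0 and -11a - 9b = -66.
Solving simultaneously gives a = 6, b = 0.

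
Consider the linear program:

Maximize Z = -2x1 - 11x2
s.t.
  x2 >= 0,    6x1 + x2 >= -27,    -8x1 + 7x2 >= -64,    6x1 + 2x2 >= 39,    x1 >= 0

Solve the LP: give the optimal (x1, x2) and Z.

Corner points and Z = -2x1 - 11x2:
  (8, 0) → Z = -16
  (13/2, 0) → Z = -13
  (0, 39/2) → Z = -429/2
The feasible region is unbounded (it extends along (0, 1), (7, 8)), but Z strictly decreases along every unbounded feasible direction, so there is no improving ray and the maximum is attained at a vertex.

x1 = 13/2, x2 = 0, maximum Z = -13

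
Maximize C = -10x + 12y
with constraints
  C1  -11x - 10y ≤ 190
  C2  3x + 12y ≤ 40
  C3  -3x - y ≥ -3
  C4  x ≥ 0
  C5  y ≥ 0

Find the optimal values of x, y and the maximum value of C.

x = 0, y = 3, maximum C = 36

Vertices and C = -10x + 12y:
  (0, 3) → C = 36
  (1, 0) → C = -10
  (0, 0) → C = 0

At the optimal vertex, -3x - y = -3 and x = 0.
Solving simultaneously gives x = 0, y = 3.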